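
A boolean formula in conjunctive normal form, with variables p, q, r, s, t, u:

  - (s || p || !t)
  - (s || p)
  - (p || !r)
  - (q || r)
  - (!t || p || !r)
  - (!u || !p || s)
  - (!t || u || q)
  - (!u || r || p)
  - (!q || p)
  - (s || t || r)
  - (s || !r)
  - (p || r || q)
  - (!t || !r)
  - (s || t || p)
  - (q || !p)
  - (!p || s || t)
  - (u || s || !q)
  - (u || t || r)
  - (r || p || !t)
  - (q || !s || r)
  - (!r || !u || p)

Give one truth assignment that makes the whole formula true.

p=1, q=1, r=1, s=1, t=0, u=0

Check each clause:
  1. (!t || p || s) — p is true.
  2. (p || s) — p is true.
  3. (!r || p) — p is true.
  4. (q || r) — q is true.
  5. (!r || p || !t) — p is true.
  6. (s || !u || !p) — !u is true.
  7. (q || u || !t) — q is true.
  8. (r || !u || p) — p is true.
  9. (p || !q) — p is true.
  10. (t || s || r) — r is true.
  11. (!r || s) — s is true.
  12. (r || p || q) — p is true.
  13. (!t || !r) — !t is true.
  14. (s || p || t) — p is true.
  15. (q || !p) — q is true.
  16. (t || s || !p) — s is true.
  17. (u || s || !q) — s is true.
  18. (t || u || r) — r is true.
  19. (p || !t || r) — r is true.
  20. (!s || q || r) — q is true.
  21. (p || !u || !r) — p is true.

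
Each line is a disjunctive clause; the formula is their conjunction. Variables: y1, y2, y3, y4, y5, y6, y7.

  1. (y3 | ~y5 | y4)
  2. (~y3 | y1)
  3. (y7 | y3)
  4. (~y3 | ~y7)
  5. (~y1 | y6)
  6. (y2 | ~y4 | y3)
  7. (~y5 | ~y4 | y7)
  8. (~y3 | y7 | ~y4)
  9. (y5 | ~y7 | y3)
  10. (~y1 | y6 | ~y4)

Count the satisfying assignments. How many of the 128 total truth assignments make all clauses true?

The models are:
  y1=F y2=T y3=F y4=T y5=T y6=F y7=T
  y1=F y2=T y3=F y4=T y5=T y6=T y7=T
  y1=T y2=F y3=T y4=F y5=F y6=T y7=F
  y1=T y2=F y3=T y4=F y5=T y6=T y7=F
  y1=T y2=T y3=F y4=T y5=T y6=T y7=T
  y1=T y2=T y3=T y4=F y5=F y6=T y7=F
  y1=T y2=T y3=T y4=F y5=T y6=T y7=F
Count: 7.

7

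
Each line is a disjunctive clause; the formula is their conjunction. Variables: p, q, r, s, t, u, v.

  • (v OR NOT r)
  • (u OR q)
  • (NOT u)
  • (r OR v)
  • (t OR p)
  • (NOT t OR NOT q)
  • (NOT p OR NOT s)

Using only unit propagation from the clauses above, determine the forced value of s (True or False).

(NOT u) is a unit clause: u = False.
In (q OR u), u is now false; q must hold, so q = True.
(NOT q OR NOT t) with q = True leaves only NOT t, so t = False.
From (p OR t) and t = False: p = True.
From (NOT s OR NOT p) and p = True: s = False.

False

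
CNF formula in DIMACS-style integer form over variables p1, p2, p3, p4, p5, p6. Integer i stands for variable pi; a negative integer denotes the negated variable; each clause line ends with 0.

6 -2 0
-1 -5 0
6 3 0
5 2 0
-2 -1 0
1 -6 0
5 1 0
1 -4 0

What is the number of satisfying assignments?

1

The models are:
  p1=0 p2=0 p3=1 p4=0 p5=1 p6=0
Count: 1.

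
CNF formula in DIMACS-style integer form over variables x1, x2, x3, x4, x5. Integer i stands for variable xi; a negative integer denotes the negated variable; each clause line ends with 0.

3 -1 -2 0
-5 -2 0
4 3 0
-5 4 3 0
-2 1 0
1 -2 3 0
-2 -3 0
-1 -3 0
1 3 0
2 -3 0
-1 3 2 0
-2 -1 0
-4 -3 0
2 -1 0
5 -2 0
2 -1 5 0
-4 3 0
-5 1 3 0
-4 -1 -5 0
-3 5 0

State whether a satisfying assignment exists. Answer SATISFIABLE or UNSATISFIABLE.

UNSATISFIABLE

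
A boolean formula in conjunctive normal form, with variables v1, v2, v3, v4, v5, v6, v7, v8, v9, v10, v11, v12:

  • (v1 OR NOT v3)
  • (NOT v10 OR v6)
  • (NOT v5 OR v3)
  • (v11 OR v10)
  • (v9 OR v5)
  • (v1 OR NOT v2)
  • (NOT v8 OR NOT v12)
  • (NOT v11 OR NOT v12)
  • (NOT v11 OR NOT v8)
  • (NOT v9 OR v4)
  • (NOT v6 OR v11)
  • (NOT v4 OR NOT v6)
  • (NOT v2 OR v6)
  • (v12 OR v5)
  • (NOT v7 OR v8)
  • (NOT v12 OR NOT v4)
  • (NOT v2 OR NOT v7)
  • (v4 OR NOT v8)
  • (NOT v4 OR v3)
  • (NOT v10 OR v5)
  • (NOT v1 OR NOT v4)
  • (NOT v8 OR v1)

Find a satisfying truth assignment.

v1=True  v2=False  v3=True  v4=False  v5=True  v6=True  v7=False  v8=False  v9=False  v10=True  v11=True  v12=False

Pure literal: v2 appears only negated; assign v2 = False.
v7 occurs only negated in the remaining clauses — set v7 = False.
Try v1 = True.
  then v4 is forced to False.
  then v9 is forced to False.
  then v5 is forced to True.
  then v3 is forced to True.
  then v8 is forced to False.
For the remaining variables, v6 = True, v10 = True, v11 = True, v12 = False works.
Every clause has at least one true literal under this assignment.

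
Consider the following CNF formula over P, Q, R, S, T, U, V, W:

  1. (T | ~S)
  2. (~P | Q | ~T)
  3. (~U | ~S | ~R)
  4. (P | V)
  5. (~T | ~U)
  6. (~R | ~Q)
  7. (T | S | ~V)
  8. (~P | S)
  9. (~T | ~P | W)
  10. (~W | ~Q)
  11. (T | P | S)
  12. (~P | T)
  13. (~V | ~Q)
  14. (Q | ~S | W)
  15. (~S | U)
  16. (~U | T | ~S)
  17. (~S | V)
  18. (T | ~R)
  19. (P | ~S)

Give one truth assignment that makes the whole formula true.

Try P = False.
  then V is forced to True.
  then Q is forced to False.
  then S is forced to False.
  then T is forced to True.
  then U is forced to False.
R, W are now unconstrained; take R = True, W = False.
Every clause has at least one true literal under this assignment.
Check each clause:
  1. (~S | T) — ~S is true.
  2. (Q | ~P | ~T) — ~P is true.
  3. (~U | ~S | ~R) — ~U is true.
  4. (P | V) — V is true.
  5. (~U | ~T) — ~U is true.
  6. (~Q | ~R) — ~Q is true.
  7. (T | S | ~V) — T is true.
  8. (S | ~P) — ~P is true.
  9. (~T | W | ~P) — ~P is true.
  10. (~W | ~Q) — ~W is true.
  11. (P | T | S) — T is true.
  12. (~P | T) — T is true.
  13. (~V | ~Q) — ~Q is true.
  14. (Q | ~S | W) — ~S is true.
  15. (~S | U) — ~S is true.
  16. (~S | T | ~U) — ~U is true.
  17. (V | ~S) — ~S is true.
  18. (~R | T) — T is true.
  19. (P | ~S) — ~S is true.

P=False, Q=False, R=True, S=False, T=True, U=False, V=True, W=False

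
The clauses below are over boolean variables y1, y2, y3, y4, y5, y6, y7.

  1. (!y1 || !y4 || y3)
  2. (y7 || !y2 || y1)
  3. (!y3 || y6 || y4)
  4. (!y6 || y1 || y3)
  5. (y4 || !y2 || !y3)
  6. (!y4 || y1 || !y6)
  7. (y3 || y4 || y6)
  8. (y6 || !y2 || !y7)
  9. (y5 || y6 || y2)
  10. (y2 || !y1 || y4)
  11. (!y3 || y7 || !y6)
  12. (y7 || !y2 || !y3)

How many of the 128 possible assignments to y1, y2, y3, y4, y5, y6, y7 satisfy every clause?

Case analysis on y3 and y6:
  y3=1, y6=1: y5 free; 3 ways for (y1,y2,y4,y7) × 2^1 = 6.
  y3=1, y6=0: remaining (y1,y2,y4,y5,y7) ∈ {(0,0,1,1,0); (0,0,1,1,1); (1,0,1,1,0); (1,0,1,1,1)} — 4.
  y3=0, y6=1: remaining (y1,y2,y4,y5,y7) ∈ {(1,1,0,0,0); (1,1,0,0,1); (1,1,0,1,0); (1,1,0,1,1)} — 4.
  y3=0, y6=0: remaining (y1,y2,y4,y5,y7) ∈ {(0,0,1,1,0); (0,0,1,1,1)} — 2.
Total: 6 + 4 + 4 + 2 = 16.

16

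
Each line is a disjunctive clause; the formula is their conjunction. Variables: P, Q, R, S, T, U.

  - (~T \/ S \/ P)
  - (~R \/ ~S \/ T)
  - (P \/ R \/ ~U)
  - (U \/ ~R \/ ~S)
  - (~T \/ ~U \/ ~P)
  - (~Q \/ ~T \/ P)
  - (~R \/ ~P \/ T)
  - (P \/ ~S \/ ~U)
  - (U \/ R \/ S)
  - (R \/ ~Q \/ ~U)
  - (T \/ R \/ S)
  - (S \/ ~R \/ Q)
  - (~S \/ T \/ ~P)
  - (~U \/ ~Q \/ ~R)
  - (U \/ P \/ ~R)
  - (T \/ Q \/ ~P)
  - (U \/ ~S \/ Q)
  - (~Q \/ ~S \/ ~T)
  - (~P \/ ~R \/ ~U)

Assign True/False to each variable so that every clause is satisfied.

Try P = False.
Set Q = True and propagate.
  then T is forced to False.
Branch on R: take R = False.
  then U is forced to False.
  then S is forced to True.

P=False, Q=True, R=False, S=True, T=False, U=False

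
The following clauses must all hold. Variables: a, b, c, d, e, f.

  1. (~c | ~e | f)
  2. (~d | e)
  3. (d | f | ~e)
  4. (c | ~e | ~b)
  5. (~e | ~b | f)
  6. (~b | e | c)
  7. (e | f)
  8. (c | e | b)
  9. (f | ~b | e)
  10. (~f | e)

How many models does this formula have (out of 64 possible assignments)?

14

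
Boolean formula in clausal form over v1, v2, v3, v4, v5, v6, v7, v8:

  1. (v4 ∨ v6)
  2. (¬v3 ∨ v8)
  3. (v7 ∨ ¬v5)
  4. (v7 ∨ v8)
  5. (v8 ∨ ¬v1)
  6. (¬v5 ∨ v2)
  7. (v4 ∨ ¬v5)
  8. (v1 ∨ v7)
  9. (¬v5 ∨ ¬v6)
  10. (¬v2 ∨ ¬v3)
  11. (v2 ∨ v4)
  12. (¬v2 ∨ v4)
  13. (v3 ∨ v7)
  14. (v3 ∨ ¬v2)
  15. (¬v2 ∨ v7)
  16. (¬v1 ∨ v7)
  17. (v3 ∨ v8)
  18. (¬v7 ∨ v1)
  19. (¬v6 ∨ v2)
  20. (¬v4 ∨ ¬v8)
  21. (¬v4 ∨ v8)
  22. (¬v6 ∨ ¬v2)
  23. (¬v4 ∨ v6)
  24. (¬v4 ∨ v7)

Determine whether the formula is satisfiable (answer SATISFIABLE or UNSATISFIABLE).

v2 = True:
  propagation gives v3=False; an empty clause results — contradiction.
v2 = False:
  propagation gives v5=False, v4=True, v6=False; an empty clause results — contradiction.
Every branch closes, so no satisfying assignment exists.

UNSATISFIABLE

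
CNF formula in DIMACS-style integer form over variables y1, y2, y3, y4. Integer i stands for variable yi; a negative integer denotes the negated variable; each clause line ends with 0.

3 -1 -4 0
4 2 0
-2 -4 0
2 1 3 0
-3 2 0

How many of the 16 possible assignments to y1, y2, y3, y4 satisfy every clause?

The models are:
  y1=F y2=T y3=F y4=F
  y1=F y2=T y3=T y4=F
  y1=T y2=T y3=F y4=F
  y1=T y2=T y3=T y4=F
Count: 4.

4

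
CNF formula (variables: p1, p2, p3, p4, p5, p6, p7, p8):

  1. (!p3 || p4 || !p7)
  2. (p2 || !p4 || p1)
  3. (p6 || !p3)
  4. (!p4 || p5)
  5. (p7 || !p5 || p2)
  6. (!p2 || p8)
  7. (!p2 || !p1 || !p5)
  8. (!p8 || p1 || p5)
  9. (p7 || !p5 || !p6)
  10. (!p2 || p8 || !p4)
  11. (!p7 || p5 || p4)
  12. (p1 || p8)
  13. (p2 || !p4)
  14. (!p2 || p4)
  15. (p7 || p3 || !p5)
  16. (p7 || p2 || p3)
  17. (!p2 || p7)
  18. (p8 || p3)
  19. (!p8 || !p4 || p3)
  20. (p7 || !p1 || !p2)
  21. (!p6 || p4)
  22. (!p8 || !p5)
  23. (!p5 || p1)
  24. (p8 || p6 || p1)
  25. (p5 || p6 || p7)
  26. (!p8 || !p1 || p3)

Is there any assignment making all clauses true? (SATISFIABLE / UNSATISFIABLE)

UNSATISFIABLE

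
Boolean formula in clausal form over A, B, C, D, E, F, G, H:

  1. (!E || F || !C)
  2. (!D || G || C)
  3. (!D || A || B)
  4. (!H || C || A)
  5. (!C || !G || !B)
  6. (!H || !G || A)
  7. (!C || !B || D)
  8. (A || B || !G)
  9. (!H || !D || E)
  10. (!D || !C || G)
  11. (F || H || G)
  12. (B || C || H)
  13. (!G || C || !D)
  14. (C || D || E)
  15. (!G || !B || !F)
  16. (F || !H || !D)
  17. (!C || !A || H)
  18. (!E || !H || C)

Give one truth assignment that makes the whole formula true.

Branch on A: take A = True.
Try B = True.
For the remaining variables, C = False, D = False, E = True, F = False, G = True, H = False works.

A = True, B = True, C = False, D = False, E = True, F = False, G = True, H = False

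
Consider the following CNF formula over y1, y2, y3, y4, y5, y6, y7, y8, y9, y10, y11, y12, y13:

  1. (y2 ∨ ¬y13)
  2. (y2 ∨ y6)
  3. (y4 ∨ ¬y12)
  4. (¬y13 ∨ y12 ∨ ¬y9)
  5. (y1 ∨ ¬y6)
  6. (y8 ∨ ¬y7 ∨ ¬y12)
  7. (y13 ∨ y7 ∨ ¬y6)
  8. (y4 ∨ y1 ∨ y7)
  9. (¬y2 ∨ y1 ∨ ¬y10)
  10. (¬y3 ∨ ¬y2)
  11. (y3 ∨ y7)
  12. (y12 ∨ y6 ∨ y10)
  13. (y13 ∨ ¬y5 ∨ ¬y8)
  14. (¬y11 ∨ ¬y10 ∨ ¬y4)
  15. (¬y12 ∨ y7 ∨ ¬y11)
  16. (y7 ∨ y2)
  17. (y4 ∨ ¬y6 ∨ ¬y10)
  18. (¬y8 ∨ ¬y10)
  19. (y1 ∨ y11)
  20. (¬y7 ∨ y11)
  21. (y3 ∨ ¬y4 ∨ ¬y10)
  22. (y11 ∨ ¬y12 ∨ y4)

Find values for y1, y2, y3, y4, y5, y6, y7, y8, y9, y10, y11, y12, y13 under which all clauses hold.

y1=T, y2=T, y3=F, y4=T, y5=T, y6=T, y7=T, y8=T, y9=F, y10=F, y11=T, y12=F, y13=T

Pure literal: y1 appears only positively; assign y1 = True.
y9 occurs only negated in the remaining clauses — set y9 = False.
Branch on y2: take y2 = True.
  then y3 is forced to False.
  then y7 is forced to True.
  then y11 is forced to True.
The remaining clauses are satisfied by y4 = True, y5 = True, y6 = True, y8 = True, y10 = False, y12 = False, y13 = True.
Every clause has at least one true literal under this assignment.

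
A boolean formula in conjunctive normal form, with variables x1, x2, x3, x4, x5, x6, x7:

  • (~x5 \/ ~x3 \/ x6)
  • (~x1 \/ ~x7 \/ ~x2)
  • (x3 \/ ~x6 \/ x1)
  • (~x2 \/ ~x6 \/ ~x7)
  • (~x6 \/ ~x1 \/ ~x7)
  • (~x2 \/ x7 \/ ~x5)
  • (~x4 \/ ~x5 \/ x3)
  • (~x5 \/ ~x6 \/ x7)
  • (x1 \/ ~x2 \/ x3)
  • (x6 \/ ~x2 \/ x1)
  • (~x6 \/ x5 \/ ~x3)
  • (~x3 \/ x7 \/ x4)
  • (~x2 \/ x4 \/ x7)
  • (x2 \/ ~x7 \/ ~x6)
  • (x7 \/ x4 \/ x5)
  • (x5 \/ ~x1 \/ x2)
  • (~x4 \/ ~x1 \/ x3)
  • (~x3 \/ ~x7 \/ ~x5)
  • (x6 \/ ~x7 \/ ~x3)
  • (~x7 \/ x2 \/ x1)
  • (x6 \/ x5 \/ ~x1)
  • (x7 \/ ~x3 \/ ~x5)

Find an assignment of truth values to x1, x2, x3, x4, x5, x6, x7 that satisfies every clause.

Try x1 = True.
Try x2 = False.
  then x5 is forced to True.
For the remaining variables, x3 = False, x4 = False, x6 = False, x7 = False works.
Check each clause:
  1. (~x3 \/ ~x5 \/ x6) — ~x3 is true.
  2. (~x1 \/ ~x2 \/ ~x7) — ~x7 is true.
  3. (x1 \/ x3 \/ ~x6) — x1 is true.
  4. (~x2 \/ ~x7 \/ ~x6) — ~x7 is true.
  5. (~x1 \/ ~x6 \/ ~x7) — ~x7 is true.
  6. (x7 \/ ~x5 \/ ~x2) — ~x2 is true.
  7. (~x4 \/ x3 \/ ~x5) — ~x4 is true.
  8. (~x6 \/ ~x5 \/ x7) — ~x6 is true.
  9. (x1 \/ x3 \/ ~x2) — x1 is true.
  10. (x6 \/ ~x2 \/ x1) — x1 is true.
  11. (~x6 \/ ~x3 \/ x5) — ~x3 is true.
  12. (x7 \/ x4 \/ ~x3) — ~x3 is true.
  13. (x4 \/ ~x2 \/ x7) — ~x2 is true.
  14. (x2 \/ ~x7 \/ ~x6) — ~x7 is true.
  15. (x7 \/ x5 \/ x4) — x5 is true.
  16. (~x1 \/ x2 \/ x5) — x5 is true.
  17. (~x1 \/ ~x4 \/ x3) — ~x4 is true.
  18. (~x3 \/ ~x5 \/ ~x7) — ~x7 is true.
  19. (x6 \/ ~x3 \/ ~x7) — ~x7 is true.
  20. (x2 \/ ~x7 \/ x1) — ~x7 is true.
  21. (x5 \/ ~x1 \/ x6) — x5 is true.
  22. (~x3 \/ x7 \/ ~x5) — ~x3 is true.

x1=True  x2=False  x3=False  x4=False  x5=True  x6=False  x7=False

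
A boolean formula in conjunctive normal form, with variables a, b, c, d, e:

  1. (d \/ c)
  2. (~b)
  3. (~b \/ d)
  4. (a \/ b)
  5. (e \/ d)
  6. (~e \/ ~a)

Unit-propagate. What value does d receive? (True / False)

True

(~b) is a unit clause: b = False.
(b \/ a) with b = False leaves only a, so a = True.
In (~a \/ ~e), ~a is now false; ~e must hold, so e = False.
In (e \/ d), e is now false; d must hold, so d = True.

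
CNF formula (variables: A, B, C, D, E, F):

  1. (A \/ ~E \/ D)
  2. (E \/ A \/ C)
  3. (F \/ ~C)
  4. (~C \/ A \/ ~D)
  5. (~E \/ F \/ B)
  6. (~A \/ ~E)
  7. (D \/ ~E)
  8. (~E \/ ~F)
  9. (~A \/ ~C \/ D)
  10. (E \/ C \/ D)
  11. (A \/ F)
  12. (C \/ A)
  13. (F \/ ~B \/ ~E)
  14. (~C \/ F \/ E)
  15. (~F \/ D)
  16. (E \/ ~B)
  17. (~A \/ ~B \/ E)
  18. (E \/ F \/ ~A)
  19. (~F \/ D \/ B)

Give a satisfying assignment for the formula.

A = 1, B = 0, C = 1, D = 1, E = 0, F = 1

Try A = True.
  then E is forced to False.
  then B is forced to False.
  then F is forced to True.
  then D is forced to True.
C is now unconstrained; take C = True.
Every clause has at least one true literal under this assignment.
Check each clause:
  1. (A \/ ~E \/ D) — A is true.
  2. (A \/ C \/ E) — A is true.
  3. (~C \/ F) — F is true.
  4. (~C \/ ~D \/ A) — A is true.
  5. (F \/ ~E \/ B) — ~E is true.
  6. (~E \/ ~A) — ~E is true.
  7. (D \/ ~E) — ~E is true.
  8. (~F \/ ~E) — ~E is true.
  9. (~A \/ ~C \/ D) — D is true.
  10. (D \/ C \/ E) — C is true.
  11. (A \/ F) — A is true.
  12. (C \/ A) — A is true.
  13. (~B \/ ~E \/ F) — ~E is true.
  14. (E \/ F \/ ~C) — F is true.
  15. (~F \/ D) — D is true.
  16. (~B \/ E) — ~B is true.
  17. (~B \/ E \/ ~A) — ~B is true.
  18. (~A \/ F \/ E) — F is true.
  19. (D \/ ~F \/ B) — D is true.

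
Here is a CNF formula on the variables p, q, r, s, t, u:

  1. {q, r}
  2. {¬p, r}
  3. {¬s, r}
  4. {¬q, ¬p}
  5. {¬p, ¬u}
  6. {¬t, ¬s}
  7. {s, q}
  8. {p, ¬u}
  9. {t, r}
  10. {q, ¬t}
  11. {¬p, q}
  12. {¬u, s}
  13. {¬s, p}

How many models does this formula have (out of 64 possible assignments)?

The models are:
  p=0 q=1 r=0 s=0 t=1 u=0
  p=0 q=1 r=1 s=0 t=0 u=0
  p=0 q=1 r=1 s=0 t=1 u=0
Count: 3.

3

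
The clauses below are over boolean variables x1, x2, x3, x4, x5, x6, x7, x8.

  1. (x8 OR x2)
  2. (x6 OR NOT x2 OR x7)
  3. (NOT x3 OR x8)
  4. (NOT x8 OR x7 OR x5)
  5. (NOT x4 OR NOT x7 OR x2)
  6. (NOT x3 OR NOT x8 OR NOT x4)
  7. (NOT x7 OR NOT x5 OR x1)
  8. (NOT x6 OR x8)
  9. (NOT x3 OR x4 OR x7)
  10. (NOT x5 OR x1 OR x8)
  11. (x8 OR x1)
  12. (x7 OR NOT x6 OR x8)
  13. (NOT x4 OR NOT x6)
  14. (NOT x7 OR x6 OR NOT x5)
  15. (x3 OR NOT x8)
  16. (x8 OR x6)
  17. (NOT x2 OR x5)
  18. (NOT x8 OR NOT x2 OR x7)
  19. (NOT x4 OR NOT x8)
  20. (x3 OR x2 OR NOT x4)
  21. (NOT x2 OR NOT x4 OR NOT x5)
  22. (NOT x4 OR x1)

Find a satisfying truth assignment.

x1 = T, x2 = F, x3 = T, x4 = F, x5 = F, x6 = T, x7 = T, x8 = T

Check each clause:
  1. (x8 OR x2) — x8 is true.
  2. (x6 OR NOT x2 OR x7) — x6 is true.
  3. (NOT x3 OR x8) — x8 is true.
  4. (NOT x8 OR x5 OR x7) — x7 is true.
  5. (NOT x7 OR x2 OR NOT x4) — NOT x4 is true.
  6. (NOT x4 OR NOT x8 OR NOT x3) — NOT x4 is true.
  7. (x1 OR NOT x7 OR NOT x5) — x1 is true.
  8. (NOT x6 OR x8) — x8 is true.
  9. (NOT x3 OR x4 OR x7) — x7 is true.
  10. (x1 OR NOT x5 OR x8) — x8 is true.
  11. (x1 OR x8) — x8 is true.
  12. (NOT x6 OR x8 OR x7) — x8 is true.
  13. (NOT x6 OR NOT x4) — NOT x4 is true.
  14. (NOT x7 OR NOT x5 OR x6) — NOT x5 is true.
  15. (x3 OR NOT x8) — x3 is true.
  16. (x6 OR x8) — x8 is true.
  17. (x5 OR NOT x2) — NOT x2 is true.
  18. (x7 OR NOT x2 OR NOT x8) — NOT x2 is true.
  19. (NOT x8 OR NOT x4) — NOT x4 is true.
  20. (NOT x4 OR x2 OR x3) — x3 is true.
  21. (NOT x4 OR NOT x2 OR NOT x5) — NOT x5 is true.
  22. (x1 OR NOT x4) — x1 is true.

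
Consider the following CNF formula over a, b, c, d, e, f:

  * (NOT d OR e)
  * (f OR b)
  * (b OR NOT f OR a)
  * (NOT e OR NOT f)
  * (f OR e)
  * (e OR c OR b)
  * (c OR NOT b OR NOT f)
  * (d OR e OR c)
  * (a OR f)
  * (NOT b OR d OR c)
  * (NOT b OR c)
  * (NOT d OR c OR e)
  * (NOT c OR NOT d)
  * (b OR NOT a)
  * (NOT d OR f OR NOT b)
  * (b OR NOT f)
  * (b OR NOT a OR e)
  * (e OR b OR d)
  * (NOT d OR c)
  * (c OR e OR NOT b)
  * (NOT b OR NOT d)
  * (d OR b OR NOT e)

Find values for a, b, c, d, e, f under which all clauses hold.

a=0, b=1, c=1, d=0, e=0, f=1

Check each clause:
  1. (e OR NOT d) — NOT d is true.
  2. (b OR f) — b is true.
  3. (b OR NOT f OR a) — b is true.
  4. (NOT f OR NOT e) — NOT e is true.
  5. (e OR f) — f is true.
  6. (e OR b OR c) — b is true.
  7. (c OR NOT b OR NOT f) — c is true.
  8. (d OR e OR c) — c is true.
  9. (f OR a) — f is true.
  10. (NOT b OR d OR c) — c is true.
  11. (NOT b OR c) — c is true.
  12. (e OR NOT d OR c) — c is true.
  13. (NOT d OR NOT c) — NOT d is true.
  14. (b OR NOT a) — b is true.
  15. (NOT b OR NOT d OR f) — NOT d is true.
  16. (b OR NOT f) — b is true.
  17. (e OR b OR NOT a) — b is true.
  18. (e OR d OR b) — b is true.
  19. (NOT d OR c) — c is true.
  20. (NOT b OR c OR e) — c is true.
  21. (NOT b OR NOT d) — NOT d is true.
  22. (NOT e OR d OR b) — b is true.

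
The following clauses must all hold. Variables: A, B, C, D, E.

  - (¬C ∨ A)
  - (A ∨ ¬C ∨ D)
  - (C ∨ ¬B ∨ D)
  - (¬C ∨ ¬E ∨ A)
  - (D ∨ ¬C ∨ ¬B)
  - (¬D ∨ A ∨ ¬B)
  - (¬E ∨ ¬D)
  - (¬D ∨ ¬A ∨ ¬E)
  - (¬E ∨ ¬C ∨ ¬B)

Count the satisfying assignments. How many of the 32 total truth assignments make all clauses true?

11

Split on C, then D.
  C=T, D=T: remaining (A,B,E) ∈ {(T,F,F); (T,T,F)} — 2.
  C=T, D=F: remaining (A,B,E) ∈ {(T,F,F); (T,F,T)} — 2.
  C=F, D=T: remaining (A,B,E) ∈ {(F,F,F); (T,F,F); (T,T,F)} — 3.
  C=F, D=F: remaining (A,B,E) ∈ {(F,F,F); (F,F,T); (T,F,F); (T,F,T)} — 4.
Total: 2 + 2 + 3 + 4 = 11.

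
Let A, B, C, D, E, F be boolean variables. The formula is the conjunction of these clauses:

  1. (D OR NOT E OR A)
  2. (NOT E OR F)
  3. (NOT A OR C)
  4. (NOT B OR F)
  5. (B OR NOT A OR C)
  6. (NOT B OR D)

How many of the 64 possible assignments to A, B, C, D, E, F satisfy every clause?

22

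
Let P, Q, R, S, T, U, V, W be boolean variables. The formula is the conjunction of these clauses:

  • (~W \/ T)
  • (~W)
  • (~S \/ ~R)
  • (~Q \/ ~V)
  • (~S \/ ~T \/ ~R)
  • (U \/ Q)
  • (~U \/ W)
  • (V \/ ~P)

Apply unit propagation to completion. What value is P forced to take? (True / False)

False

(~W) stands alone — W = False.
(W \/ ~U): since W = False, the clause reduces to (~U). U = False.
In (U \/ Q), U is now false; Q must hold, so Q = True.
From (~V \/ ~Q) and Q = True: V = False.
(~P \/ V) with V = False leaves only ~P, so P = False.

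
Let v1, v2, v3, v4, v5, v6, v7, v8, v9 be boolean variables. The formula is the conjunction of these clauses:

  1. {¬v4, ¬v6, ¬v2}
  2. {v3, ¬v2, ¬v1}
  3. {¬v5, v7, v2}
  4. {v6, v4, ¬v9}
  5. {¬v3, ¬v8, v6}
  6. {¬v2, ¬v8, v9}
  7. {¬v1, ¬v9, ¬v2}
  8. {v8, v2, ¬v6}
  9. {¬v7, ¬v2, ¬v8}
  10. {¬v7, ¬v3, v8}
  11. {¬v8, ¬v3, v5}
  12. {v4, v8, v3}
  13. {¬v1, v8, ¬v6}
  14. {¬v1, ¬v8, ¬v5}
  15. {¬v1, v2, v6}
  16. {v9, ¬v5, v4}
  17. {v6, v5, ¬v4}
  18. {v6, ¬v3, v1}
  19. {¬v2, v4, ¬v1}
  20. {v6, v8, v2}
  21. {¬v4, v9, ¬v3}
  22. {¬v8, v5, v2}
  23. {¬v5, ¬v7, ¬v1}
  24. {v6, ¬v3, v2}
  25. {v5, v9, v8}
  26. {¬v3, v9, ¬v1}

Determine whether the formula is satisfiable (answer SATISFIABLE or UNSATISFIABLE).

SATISFIABLE

Try v1 = False.
Set v2 = False and propagate.
Branch on v3: take v3 = True.
  then v6 is forced to True.
  then v8 is forced to True.
  then v5 is forced to True.
  then v7 is forced to True.
For the remaining variables, v4 = True, v9 = True works.
So v1 = F  v2 = F  v3 = T  v4 = T  v5 = T  v6 = T  v7 = T  v8 = T  v9 = T is a satisfying assignment.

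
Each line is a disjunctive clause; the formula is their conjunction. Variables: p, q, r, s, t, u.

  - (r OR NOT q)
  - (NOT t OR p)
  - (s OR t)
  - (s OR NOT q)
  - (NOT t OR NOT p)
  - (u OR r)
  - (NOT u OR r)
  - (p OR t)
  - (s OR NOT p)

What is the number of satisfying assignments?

4

The models are:
  p=1 q=0 r=1 s=1 t=0 u=0
  p=1 q=0 r=1 s=1 t=0 u=1
  p=1 q=1 r=1 s=1 t=0 u=0
  p=1 q=1 r=1 s=1 t=0 u=1
Count: 4.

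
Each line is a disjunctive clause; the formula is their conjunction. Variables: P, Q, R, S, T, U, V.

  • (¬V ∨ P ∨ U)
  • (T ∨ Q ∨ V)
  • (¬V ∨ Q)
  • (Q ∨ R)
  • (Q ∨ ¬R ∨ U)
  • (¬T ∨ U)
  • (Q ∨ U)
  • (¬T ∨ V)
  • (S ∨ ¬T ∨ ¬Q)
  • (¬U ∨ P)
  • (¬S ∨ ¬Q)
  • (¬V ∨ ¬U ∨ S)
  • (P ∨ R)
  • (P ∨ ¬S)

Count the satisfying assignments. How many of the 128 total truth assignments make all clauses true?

Case analysis on Q and U:
  Q=1, U=1: remaining (P,R,S,T,V) ∈ {(1,0,0,0,0); (1,1,0,0,0)} — 2.
  Q=1, U=0: 5 of the 32 assignments to (P,R,S,T,V) work.
  Q=0, U=1: a clause becomes empty — 0.
  Q=0, U=0: a clause becomes empty — 0.
Total: 2 + 5 + 0 + 0 = 7.

7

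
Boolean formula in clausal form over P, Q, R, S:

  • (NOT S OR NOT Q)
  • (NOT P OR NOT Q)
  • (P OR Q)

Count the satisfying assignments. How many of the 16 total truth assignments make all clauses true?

The models are:
  P=F Q=T R=F S=F
  P=F Q=T R=T S=F
  P=T Q=F R=F S=F
  P=T Q=F R=F S=T
  P=T Q=F R=T S=F
  P=T Q=F R=T S=T
Count: 6.

6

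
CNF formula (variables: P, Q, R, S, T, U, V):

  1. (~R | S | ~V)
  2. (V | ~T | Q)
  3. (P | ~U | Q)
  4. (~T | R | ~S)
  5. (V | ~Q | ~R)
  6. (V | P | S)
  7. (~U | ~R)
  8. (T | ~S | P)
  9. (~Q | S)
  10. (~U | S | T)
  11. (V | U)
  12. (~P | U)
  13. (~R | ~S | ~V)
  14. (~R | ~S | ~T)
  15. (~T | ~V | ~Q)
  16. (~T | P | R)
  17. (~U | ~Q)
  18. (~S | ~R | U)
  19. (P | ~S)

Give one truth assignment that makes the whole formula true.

P=T, Q=F, R=F, S=F, T=T, U=T, V=T

Check each clause:
  1. (~R | S | ~V) — ~R is true.
  2. (V | Q | ~T) — V is true.
  3. (~U | Q | P) — P is true.
  4. (~S | ~T | R) — ~S is true.
  5. (~R | V | ~Q) — ~R is true.
  6. (V | P | S) — P is true.
  7. (~U | ~R) — ~R is true.
  8. (~S | P | T) — P is true.
  9. (~Q | S) — ~Q is true.
  10. (T | S | ~U) — T is true.
  11. (V | U) — U is true.
  12. (~P | U) — U is true.
  13. (~R | ~V | ~S) — ~S is true.
  14. (~S | ~R | ~T) — ~S is true.
  15. (~Q | ~T | ~V) — ~Q is true.
  16. (P | ~T | R) — P is true.
  17. (~U | ~Q) — ~Q is true.
  18. (~R | ~S | U) — ~S is true.
  19. (P | ~S) — P is true.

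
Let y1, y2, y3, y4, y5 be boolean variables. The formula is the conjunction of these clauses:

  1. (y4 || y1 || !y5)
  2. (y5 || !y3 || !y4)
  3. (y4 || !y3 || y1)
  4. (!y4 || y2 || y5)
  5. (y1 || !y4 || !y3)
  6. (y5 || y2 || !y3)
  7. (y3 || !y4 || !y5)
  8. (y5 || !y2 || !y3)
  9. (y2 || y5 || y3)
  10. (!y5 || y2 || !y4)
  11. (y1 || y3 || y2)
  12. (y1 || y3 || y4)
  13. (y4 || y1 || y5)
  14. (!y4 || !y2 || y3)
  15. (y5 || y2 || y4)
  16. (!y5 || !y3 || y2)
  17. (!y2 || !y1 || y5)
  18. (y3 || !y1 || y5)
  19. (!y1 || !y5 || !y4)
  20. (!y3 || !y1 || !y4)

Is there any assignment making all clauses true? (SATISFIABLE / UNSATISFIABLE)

Branch on y1: take y1 = True.
Try y2 = True.
  then y5 is forced to True.
  then y4 is forced to False.
y3 is now unconstrained; take y3 = True.
Every clause has at least one true literal under this assignment.
So y1 = True  y2 = True  y3 = True  y4 = False  y5 = True is a satisfying assignment.

SATISFIABLE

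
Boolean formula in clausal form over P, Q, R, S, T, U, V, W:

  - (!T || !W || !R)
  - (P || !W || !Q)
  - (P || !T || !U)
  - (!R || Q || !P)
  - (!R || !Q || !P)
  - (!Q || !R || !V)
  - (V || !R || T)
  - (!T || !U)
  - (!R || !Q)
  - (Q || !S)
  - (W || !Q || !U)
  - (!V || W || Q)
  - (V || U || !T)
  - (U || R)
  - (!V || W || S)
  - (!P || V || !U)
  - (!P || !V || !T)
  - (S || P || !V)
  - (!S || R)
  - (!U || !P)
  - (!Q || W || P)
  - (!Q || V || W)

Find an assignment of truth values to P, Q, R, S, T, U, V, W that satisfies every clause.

Try P = False.
Set Q = False and propagate.
  then S is forced to False.
  then V is forced to False.
Try R = False.
  then U is forced to True.
  then T is forced to False.
W is now unconstrained; take W = False.
Check each clause:
  1. (!T || !W || !R) — !W is true.
  2. (!W || !Q || P) — !W is true.
  3. (!U || !T || P) — !T is true.
  4. (Q || !P || !R) — !R is true.
  5. (!Q || !R || !P) — !R is true.
  6. (!Q || !V || !R) — !V is true.
  7. (V || !R || T) — !R is true.
  8. (!U || !T) — !T is true.
  9. (!R || !Q) — !R is true.
  10. (Q || !S) — !S is true.
  11. (W || !U || !Q) — !Q is true.
  12. (Q || !V || W) — !V is true.
  13. (!T || V || U) — !T is true.
  14. (R || U) — U is true.
  15. (!V || S || W) — !V is true.
  16. (!U || !P || V) — !P is true.
  17. (!T || !V || !P) — !V is true.
  18. (P || !V || S) — !V is true.
  19. (!S || R) — !S is true.
  20. (!U || !P) — !P is true.
  21. (P || !Q || W) — !Q is true.
  22. (W || !Q || V) — !Q is true.

P = F, Q = F, R = F, S = F, T = F, U = T, V = F, W = F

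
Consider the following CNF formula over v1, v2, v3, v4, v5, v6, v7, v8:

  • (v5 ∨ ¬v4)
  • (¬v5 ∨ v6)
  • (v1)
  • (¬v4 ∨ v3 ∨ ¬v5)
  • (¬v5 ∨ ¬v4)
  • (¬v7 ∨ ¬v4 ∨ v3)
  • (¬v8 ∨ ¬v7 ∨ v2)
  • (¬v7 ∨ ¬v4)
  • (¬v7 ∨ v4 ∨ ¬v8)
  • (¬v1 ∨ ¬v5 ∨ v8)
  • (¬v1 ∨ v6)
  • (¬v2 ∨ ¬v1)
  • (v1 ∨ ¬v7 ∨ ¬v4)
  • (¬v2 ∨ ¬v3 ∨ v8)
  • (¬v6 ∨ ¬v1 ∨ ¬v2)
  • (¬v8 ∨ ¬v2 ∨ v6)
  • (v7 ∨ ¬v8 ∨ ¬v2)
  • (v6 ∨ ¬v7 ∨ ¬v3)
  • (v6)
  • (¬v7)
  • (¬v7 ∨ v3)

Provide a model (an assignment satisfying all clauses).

v1=True, v2=False, v3=True, v4=False, v5=False, v6=True, v7=False, v8=True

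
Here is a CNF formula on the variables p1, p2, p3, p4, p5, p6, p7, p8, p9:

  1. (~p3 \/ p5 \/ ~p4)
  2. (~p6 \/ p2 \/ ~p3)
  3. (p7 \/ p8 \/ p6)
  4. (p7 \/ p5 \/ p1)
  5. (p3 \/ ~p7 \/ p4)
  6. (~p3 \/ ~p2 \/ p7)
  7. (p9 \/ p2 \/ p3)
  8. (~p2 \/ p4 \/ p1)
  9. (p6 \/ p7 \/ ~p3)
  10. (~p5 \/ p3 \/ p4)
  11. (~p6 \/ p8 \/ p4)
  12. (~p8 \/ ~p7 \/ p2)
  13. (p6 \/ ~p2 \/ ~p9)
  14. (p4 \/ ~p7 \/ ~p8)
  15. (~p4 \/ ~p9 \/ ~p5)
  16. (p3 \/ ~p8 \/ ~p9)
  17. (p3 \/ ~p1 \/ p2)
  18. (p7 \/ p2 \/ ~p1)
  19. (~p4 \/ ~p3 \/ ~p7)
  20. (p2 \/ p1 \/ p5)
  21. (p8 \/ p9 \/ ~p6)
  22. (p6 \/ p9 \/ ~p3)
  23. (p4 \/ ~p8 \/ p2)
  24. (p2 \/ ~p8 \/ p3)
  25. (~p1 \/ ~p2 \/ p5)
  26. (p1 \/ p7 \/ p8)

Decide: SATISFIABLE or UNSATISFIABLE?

Branch on p1: take p1 = False.
Set p2 = True and propagate.
  then p4 is forced to True.
Branch on p3: take p3 = False.
The remaining clauses are satisfied by p5 = False, p6 = False, p7 = True, p8 = True, p9 = False.
So p1=F, p2=T, p3=F, p4=T, p5=F, p6=F, p7=T, p8=T, p9=F is a satisfying assignment.

SATISFIABLE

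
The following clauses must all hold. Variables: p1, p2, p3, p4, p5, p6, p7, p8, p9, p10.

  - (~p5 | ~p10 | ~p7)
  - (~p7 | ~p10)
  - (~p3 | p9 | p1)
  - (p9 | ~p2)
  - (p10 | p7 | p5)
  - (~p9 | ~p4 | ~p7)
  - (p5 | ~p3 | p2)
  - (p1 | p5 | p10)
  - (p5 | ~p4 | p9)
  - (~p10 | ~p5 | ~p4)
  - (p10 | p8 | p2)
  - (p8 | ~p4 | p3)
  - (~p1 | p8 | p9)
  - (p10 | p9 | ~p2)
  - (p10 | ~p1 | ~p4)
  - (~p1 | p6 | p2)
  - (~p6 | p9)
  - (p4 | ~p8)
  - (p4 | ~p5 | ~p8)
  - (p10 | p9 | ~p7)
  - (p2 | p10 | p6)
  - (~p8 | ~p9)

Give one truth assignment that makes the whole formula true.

p1=F, p2=T, p3=T, p4=F, p5=T, p6=T, p7=F, p8=F, p9=T, p10=F

Check each clause:
  1. (~p10 | ~p5 | ~p7) — ~p7 is true.
  2. (~p10 | ~p7) — ~p7 is true.
  3. (p9 | ~p3 | p1) — p9 is true.
  4. (~p2 | p9) — p9 is true.
  5. (p5 | p10 | p7) — p5 is true.
  6. (~p4 | ~p7 | ~p9) — ~p7 is true.
  7. (p5 | ~p3 | p2) — p2 is true.
  8. (p1 | p5 | p10) — p5 is true.
  9. (p9 | p5 | ~p4) — p9 is true.
  10. (~p5 | ~p10 | ~p4) — ~p4 is true.
  11. (p2 | p8 | p10) — p2 is true.
  12. (p3 | ~p4 | p8) — p3 is true.
  13. (~p1 | p8 | p9) — p9 is true.
  14. (p9 | p10 | ~p2) — p9 is true.
  15. (~p4 | ~p1 | p10) — ~p4 is true.
  16. (p6 | ~p1 | p2) — p2 is true.
  17. (p9 | ~p6) — p9 is true.
  18. (p4 | ~p8) — ~p8 is true.
  19. (p4 | ~p8 | ~p5) — ~p8 is true.
  20. (p10 | ~p7 | p9) — ~p7 is true.
  21. (p2 | p10 | p6) — p2 is true.
  22. (~p9 | ~p8) — ~p8 is true.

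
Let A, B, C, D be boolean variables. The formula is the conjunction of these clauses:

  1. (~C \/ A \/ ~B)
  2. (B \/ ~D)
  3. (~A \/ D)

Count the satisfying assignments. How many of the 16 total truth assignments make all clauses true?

6

Satisfying assignments:
  A=0 B=0 C=0 D=0
  A=0 B=0 C=1 D=0
  A=0 B=1 C=0 D=0
  A=0 B=1 C=0 D=1
  A=1 B=1 C=0 D=1
  A=1 B=1 C=1 D=1
That's 6 in total.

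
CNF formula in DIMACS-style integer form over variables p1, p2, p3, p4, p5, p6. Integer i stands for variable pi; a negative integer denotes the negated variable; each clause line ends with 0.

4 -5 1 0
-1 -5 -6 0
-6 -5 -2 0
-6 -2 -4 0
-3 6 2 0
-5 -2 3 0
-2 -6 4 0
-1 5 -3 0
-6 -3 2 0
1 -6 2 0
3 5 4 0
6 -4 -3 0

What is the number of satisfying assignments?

10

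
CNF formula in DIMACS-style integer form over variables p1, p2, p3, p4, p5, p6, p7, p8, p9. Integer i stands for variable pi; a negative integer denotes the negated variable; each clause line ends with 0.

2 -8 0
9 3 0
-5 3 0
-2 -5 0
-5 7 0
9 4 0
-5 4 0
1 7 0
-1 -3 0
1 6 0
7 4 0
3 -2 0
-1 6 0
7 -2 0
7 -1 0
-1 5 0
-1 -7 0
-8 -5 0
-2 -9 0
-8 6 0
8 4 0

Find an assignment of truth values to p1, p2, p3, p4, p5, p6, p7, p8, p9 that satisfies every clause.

p1=F  p2=F  p3=T  p4=T  p5=T  p6=T  p7=T  p8=F  p9=T

p4 occurs only positively in the remaining clauses — set p4 = True.
p6 occurs only positively in the remaining clauses — set p6 = True.
Try p1 = False.
  then p7 is forced to True.
Try p2 = False.
  then p8 is forced to False.
For the remaining variables, p3 = True, p5 = True, p9 = True works.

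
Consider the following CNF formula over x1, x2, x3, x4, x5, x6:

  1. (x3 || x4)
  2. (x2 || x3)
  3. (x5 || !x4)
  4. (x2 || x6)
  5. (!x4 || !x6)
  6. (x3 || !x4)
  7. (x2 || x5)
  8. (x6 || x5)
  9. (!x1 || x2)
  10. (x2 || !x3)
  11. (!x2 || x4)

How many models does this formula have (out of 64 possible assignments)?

2

Satisfying assignments:
  x1=F x2=T x3=T x4=T x5=T x6=F
  x1=T x2=T x3=T x4=T x5=T x6=F
Count: 2.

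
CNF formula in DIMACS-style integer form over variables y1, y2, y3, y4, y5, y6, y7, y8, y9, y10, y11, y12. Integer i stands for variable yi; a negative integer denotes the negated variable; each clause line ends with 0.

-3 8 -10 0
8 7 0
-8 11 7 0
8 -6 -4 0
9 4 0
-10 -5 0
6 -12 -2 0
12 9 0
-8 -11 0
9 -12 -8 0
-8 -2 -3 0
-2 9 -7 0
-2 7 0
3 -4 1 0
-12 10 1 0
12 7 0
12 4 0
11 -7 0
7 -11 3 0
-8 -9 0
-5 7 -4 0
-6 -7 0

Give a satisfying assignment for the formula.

y1=True, y2=False, y3=True, y4=True, y5=True, y6=False, y7=True, y8=False, y9=True, y10=False, y11=True, y12=True

Pure literal: y1 appears only positively; assign y1 = True.
y2 occurs only negated in the remaining clauses — set y2 = False.
Set y3 = True and propagate.
The remaining clauses are satisfied by y4 = True, y5 = True, y6 = False, y7 = True, y8 = False, y9 = True, y10 = False, y11 = True, y12 = True.
Every clause has at least one true literal under this assignment.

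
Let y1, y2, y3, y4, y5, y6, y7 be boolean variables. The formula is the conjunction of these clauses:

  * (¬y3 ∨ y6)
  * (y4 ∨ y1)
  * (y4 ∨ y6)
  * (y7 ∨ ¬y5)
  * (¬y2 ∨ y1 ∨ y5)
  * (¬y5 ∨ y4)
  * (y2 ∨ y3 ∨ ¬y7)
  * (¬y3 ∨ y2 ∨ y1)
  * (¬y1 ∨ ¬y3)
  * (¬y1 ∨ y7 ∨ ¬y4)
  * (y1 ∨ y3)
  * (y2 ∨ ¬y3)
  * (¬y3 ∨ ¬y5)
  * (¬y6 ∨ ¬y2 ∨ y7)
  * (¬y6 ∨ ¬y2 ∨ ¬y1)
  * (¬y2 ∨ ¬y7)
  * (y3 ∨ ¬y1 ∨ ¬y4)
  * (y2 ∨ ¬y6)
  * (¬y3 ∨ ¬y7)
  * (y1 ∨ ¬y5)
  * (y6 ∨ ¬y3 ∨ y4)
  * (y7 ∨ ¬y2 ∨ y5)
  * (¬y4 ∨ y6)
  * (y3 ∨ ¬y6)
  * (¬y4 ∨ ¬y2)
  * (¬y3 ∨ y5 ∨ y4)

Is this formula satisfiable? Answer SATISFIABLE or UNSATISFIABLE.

UNSATISFIABLE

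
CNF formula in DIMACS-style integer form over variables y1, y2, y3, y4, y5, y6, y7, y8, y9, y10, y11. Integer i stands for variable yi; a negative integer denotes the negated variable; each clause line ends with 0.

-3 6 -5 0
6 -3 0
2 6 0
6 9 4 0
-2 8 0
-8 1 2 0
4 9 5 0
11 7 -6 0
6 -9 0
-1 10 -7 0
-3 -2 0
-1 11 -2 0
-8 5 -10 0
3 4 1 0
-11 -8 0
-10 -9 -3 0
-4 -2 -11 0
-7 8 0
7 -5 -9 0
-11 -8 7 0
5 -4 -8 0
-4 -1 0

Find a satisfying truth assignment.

y1=F, y2=F, y3=F, y4=T, y5=T, y6=T, y7=F, y8=F, y9=F, y10=F, y11=T

Check each clause:
  1. (y6 OR NOT y3 OR NOT y5) — NOT y3 is true.
  2. (y6 OR NOT y3) — NOT y3 is true.
  3. (y6 OR y2) — y6 is true.
  4. (y4 OR y6 OR y9) — y4 is true.
  5. (NOT y2 OR y8) — NOT y2 is true.
  6. (y1 OR NOT y8 OR y2) — NOT y8 is true.
  7. (y4 OR y5 OR y9) — y4 is true.
  8. (y11 OR NOT y6 OR y7) — y11 is true.
  9. (NOT y9 OR y6) — y6 is true.
  10. (y10 OR NOT y7 OR NOT y1) — NOT y7 is true.
  11. (NOT y2 OR NOT y3) — NOT y3 is true.
  12. (y11 OR NOT y1 OR NOT y2) — y11 is true.
  13. (y5 OR NOT y10 OR NOT y8) — NOT y8 is true.
  14. (y4 OR y3 OR y1) — y4 is true.
  15. (NOT y11 OR NOT y8) — NOT y8 is true.
  16. (NOT y9 OR NOT y3 OR NOT y10) — NOT y3 is true.
  17. (NOT y2 OR NOT y4 OR NOT y11) — NOT y2 is true.
  18. (y8 OR NOT y7) — NOT y7 is true.
  19. (NOT y5 OR NOT y9 OR y7) — NOT y9 is true.
  20. (NOT y11 OR y7 OR NOT y8) — NOT y8 is true.
  21. (y5 OR NOT y4 OR NOT y8) — NOT y8 is true.
  22. (NOT y1 OR NOT y4) — NOT y1 is true.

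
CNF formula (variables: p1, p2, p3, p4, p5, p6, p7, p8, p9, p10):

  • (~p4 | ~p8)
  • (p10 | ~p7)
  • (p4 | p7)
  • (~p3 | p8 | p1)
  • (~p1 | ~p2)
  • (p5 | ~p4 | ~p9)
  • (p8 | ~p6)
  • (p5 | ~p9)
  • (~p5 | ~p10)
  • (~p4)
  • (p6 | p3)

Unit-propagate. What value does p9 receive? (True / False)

Unit clause (~p4) sets p4 = False.
From (p7 | p4) and p4 = False: p7 = True.
(p10 | ~p7) with p7 = True leaves only p10, so p10 = True.
In (~p10 | ~p5), ~p10 is now false; ~p5 must hold, so p5 = False.
(~p9 | p5) with p5 = False leaves only ~p9, so p9 = False.

False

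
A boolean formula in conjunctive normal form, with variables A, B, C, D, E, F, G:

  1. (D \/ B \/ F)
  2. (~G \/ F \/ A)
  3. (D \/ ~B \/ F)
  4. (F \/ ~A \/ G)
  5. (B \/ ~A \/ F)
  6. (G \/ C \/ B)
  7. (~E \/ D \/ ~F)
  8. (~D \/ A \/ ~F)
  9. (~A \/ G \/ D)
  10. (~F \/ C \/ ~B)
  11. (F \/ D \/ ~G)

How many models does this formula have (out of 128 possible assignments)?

Case analysis on F and D:
  F=T, D=T: E free; 5 ways for (A,B,C,G) × 2^1 = 10.
  F=T, D=F: 8 of the 32 assignments to (A,B,C,E,G) work.
  F=F, D=T: E free; 5 ways for (A,B,C,G) × 2^1 = 10.
  F=F, D=F: a clause becomes empty — 0.
Total: 10 + 8 + 10 + 0 = 28.

28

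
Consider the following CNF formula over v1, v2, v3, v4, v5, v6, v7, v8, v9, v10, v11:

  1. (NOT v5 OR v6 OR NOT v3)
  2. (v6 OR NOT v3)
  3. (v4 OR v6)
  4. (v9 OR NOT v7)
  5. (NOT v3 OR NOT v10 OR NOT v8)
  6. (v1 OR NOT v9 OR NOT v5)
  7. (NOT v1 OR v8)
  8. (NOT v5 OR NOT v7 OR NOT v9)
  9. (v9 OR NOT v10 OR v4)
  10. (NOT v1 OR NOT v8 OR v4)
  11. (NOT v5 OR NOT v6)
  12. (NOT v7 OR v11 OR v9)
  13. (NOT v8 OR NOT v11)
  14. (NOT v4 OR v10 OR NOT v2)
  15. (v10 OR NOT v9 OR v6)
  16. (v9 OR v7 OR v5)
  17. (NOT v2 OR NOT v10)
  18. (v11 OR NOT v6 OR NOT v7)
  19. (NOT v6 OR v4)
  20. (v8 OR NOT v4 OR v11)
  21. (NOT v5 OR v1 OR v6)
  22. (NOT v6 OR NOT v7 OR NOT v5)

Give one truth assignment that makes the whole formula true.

v1=False, v2=False, v3=False, v4=True, v5=False, v6=False, v7=True, v8=True, v9=True, v10=True, v11=False

v2 occurs only negated in the remaining clauses — set v2 = False.
v3 occurs only negated in the remaining clauses — set v3 = False.
Try v1 = False.
Branch on v4: take v4 = True.
Try v5 = False.
The remaining clauses are satisfied by v6 = False, v7 = True, v8 = True, v9 = True, v10 = True, v11 = False.
Check each clause:
  1. (NOT v3 OR NOT v5 OR v6) — NOT v5 is true.
  2. (NOT v3 OR v6) — NOT v3 is true.
  3. (v6 OR v4) — v4 is true.
  4. (v9 OR NOT v7) — v9 is true.
  5. (NOT v3 OR NOT v8 OR NOT v10) — NOT v3 is true.
  6. (NOT v5 OR v1 OR NOT v9) — NOT v5 is true.
  7. (NOT v1 OR v8) — v8 is true.
  8. (NOT v7 OR NOT v5 OR NOT v9) — NOT v5 is true.
  9. (v9 OR v4 OR NOT v10) — v9 is true.
  10. (v4 OR NOT v1 OR NOT v8) — v4 is true.
  11. (NOT v5 OR NOT v6) — NOT v6 is true.
  12. (NOT v7 OR v11 OR v9) — v9 is true.
  13. (NOT v8 OR NOT v11) — NOT v11 is true.
  14. (NOT v4 OR NOT v2 OR v10) — v10 is true.
  15. (v10 OR v6 OR NOT v9) — v10 is true.
  16. (v7 OR v5 OR v9) — v9 is true.
  17. (NOT v2 OR NOT v10) — NOT v2 is true.
  18. (NOT v7 OR NOT v6 OR v11) — NOT v6 is true.
  19. (NOT v6 OR v4) — NOT v6 is true.
  20. (v11 OR v8 OR NOT v4) — v8 is true.
  21. (NOT v5 OR v1 OR v6) — NOT v5 is true.
  22. (NOT v6 OR NOT v5 OR NOT v7) — NOT v6 is true.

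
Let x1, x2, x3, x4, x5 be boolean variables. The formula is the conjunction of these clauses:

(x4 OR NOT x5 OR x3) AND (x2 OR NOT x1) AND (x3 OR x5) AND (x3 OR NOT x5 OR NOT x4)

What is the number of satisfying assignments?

12

Case analysis on x3 and x5:
  x3=1, x5=1: x4 free; 3 ways for (x1,x2) × 2^1 = 6.
  x3=1, x5=0: x4 free; 3 ways for (x1,x2) × 2^1 = 6.
  x3=0, x5=1: a clause becomes empty — 0.
  x3=0, x5=0: a clause becomes empty — 0.
Total: 6 + 6 + 0 + 0 = 12.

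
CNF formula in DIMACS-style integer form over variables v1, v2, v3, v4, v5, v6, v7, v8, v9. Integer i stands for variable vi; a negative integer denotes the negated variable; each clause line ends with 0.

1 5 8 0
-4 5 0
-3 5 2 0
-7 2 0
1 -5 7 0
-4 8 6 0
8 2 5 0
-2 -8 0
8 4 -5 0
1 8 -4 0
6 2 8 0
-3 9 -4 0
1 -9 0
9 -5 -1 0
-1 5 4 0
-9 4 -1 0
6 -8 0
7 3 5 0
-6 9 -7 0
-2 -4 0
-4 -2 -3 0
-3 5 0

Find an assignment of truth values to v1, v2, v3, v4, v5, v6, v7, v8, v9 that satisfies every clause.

v1=True  v2=False  v3=False  v4=True  v5=True  v6=True  v7=False  v8=True  v9=True

Try v1 = True.
Try v2 = False.
  then v7 is forced to False.
The remaining clauses are satisfied by v3 = False, v4 = True, v5 = True, v6 = True, v8 = True, v9 = True.
Every clause has at least one true literal under this assignment.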